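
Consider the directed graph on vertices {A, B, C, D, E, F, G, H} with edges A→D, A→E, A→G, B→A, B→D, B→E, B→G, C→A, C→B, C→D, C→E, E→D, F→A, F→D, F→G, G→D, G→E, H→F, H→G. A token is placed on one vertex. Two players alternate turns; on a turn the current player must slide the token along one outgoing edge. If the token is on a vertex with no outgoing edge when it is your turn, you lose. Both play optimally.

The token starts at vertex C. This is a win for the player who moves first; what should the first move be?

Move to D.

Build the W/L table. Terminal = L. A non-terminal position is W if it has a move to some L; otherwise it is L.
Every edge goes from a vertex to one that appears earlier in the order D, E, G, A, F, B, H, C, so processing vertices in that order labels each vertex after all of its successors.
D: no outgoing edge → L
E: reaches L-position D → W
G: reaches L-position D → W
A: reaches L-position D → W
F: reaches L-position D → W
B: reaches L-position D → W
H: only reaches F(W), G(W), all W → L
C: reaches L-position D → W
From C, the L positions reachable in one move are: D.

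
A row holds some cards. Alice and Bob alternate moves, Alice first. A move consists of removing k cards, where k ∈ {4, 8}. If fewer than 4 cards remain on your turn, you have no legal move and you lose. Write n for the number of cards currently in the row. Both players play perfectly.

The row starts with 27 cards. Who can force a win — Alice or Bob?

Bob wins.

Label each position W (a win for the player to move) or L (a loss). A position with no legal move is L; any other position is W exactly when some move reaches an L, and L when every move reaches a W.
n=0: no move → L
n=1: no move → L
n=2: no move → L
n=3: no move → L
n=4: →0(L), so W
n=5: →1(L), so W
n=6: →2(L), so W
n=7: →3(L), so W
n=8: →0(L), so W
n=9: →1(L), so W
n=10: →2(L), so W
n=11: →3(L), so W
n=12: →8(W), 4(W) — all W, so L
n=13: →9(W), 5(W) — all W, so L
n=14: →10(W), 6(W) — all W, so L
n=15: →11(W), 7(W) — all W, so L
n=16: →12(L), so W
n=17: →13(L), so W
n=18: →14(L), so W
n=19: →15(L), so W
n=20: →12(L), so W
n=21: →13(L), so W
n=22: →14(L), so W
n=23: →15(L), so W
n=24: →20(W), 16(W) — all W, so L
n=25: →21(W), 17(W) — all W, so L
n=26: →22(W), 18(W) — all W, so L
n=27: →23(W), 19(W) — all W, so L
Every move from 27 reaches a W position, so the mover loses.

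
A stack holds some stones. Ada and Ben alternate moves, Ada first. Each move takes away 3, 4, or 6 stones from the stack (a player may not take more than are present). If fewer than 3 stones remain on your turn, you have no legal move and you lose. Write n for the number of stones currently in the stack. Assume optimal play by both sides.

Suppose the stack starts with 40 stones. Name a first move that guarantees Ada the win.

Work bottom-up. With no move the player to move loses. Otherwise the position is W if at least one move leads to an L position for the opponent, and L if every move leads to a W.
n=0: no move → L
n=1: no move → L
n=2: no move → L
n=3: can move to 0, which is L ⇒ W
n=4: can move to 1, which is L ⇒ W
n=5: can move to 2, which is L ⇒ W
n=6: can move to 2, which is L ⇒ W
n=7: can move to 1, which is L ⇒ W
n=8: can move to 2, which is L ⇒ W
n=9: moves to 6(W), 5(W), 3(W); every one is W ⇒ L
n=10: moves to 7(W), 6(W), 4(W); every one is W ⇒ L
n=11: moves to 8(W), 7(W), 5(W); every one is W ⇒ L
n=12: can move to 9, which is L ⇒ W
n=13: can move to 10, which is L ⇒ W
n=14: can move to 11, which is L ⇒ W
n=15: can move to 11, which is L ⇒ W
n=16: can move to 10, which is L ⇒ W
n=17: can move to 11, which is L ⇒ W
n=18: moves to 15(W), 14(W), 12(W); every one is W ⇒ L
n=19: moves to 16(W), 15(W), 13(W); every one is W ⇒ L
n=20: moves to 17(W), 16(W), 14(W); every one is W ⇒ L
n=21: can move to 18, which is L ⇒ W
n=22: can move to 19, which is L ⇒ W
n=23: can move to 20, which is L ⇒ W
n=24: can move to 20, which is L ⇒ W
n=25: can move to 19, which is L ⇒ W
n=26: can move to 20, which is L ⇒ W
n=27: moves to 24(W), 23(W), 21(W); every one is W ⇒ L
n=28: moves to 25(W), 24(W), 22(W); every one is W ⇒ L
n=29: moves to 26(W), 25(W), 23(W); every one is W ⇒ L
n=30: can move to 27, which is L ⇒ W
n=31: can move to 28, which is L ⇒ W
n=32: can move to 29, which is L ⇒ W
n=33: can move to 29, which is L ⇒ W
n=34: can move to 28, which is L ⇒ W
n=35: can move to 29, which is L ⇒ W
n=36: moves to 33(W), 32(W), 30(W); every one is W ⇒ L
n=37: moves to 34(W), 33(W), 31(W); every one is W ⇒ L
n=38: moves to 35(W), 34(W), 32(W); every one is W ⇒ L
n=39: can move to 36, which is L ⇒ W
n=40: can move to 37, which is L ⇒ W
From 40, the L positions reachable in one move are: 37, 36. Any move reaching one of these is winning.

Remove 3, leaving 37.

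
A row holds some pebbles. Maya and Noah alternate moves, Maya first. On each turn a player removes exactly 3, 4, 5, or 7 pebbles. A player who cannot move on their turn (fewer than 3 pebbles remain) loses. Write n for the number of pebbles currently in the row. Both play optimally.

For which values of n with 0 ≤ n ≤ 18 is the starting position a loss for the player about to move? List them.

0, 1, 2, 10, 11, 12

Build the W/L table. Terminal = L. A non-terminal position is W if it has a move to some L; otherwise it is L.
n=0: no move → L
n=1: no move → L
n=2: no move → L
n=3: W (go to 0, an L position)
n=4: W (go to 1, an L position)
n=5: W (go to 2, an L position)
n=6: W (go to 2, an L position)
n=7: W (go to 2, an L position)
n=8: W (go to 1, an L position)
n=9: W (go to 2, an L position)
n=10: L (options 7(W), 6(W), 5(W), 3(W) are all W)
n=11: L (options 8(W), 7(W), 6(W), 4(W) are all W)
n=12: L (options 9(W), 8(W), 7(W), 5(W) are all W)
n=13: W (go to 10, an L position)
n=14: W (go to 11, an L position)
n=15: W (go to 12, an L position)
n=16: W (go to 12, an L position)
n=17: W (go to 12, an L position)
n=18: W (go to 11, an L position)
Reading off the rows marked L gives the requested list; there are 6 such values of n.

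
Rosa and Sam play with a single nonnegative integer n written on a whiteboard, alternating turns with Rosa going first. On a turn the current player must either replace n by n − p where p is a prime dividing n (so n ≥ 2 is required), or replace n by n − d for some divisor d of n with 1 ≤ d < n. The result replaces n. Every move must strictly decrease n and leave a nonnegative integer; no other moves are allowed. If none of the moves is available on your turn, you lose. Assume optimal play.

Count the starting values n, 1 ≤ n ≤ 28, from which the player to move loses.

6

Use the standard recursion: the mover loses at a terminal position; elsewhere, the mover wins exactly when some move hands the opponent an L position.
n=0: no move → L
n=1: no move → L
n=2: →0(L), so W
n=3: →0(L), so W
n=4: →2(W), 3(W) — all W, so L
n=5: →0(L), so W
n=6: →4(L), so W
n=7: →0(L), so W
n=8: →4(L), so W
n=9: →6(W), 8(W) — all W, so L
n=10: →9(L), so W
n=11: →0(L), so W
n=12: →9(L), so W
n=13: →0(L), so W
n=14: →7(W), 12(W), 13(W) — all W, so L
n=15: →14(L), so W
n=16: →14(L), so W
n=17: →0(L), so W
n=18: →9(L), so W
n=19: →0(L), so W
n=20: →10(W), 15(W), 16(W), 18(W), 19(W) — all W, so L
n=21: →14(L), so W
n=22: →20(L), so W
n=23: →0(L), so W
n=24: →20(L), so W
n=25: →20(L), so W
n=26: →13(W), 24(W), 25(W) — all W, so L
n=27: →26(L), so W
n=28: →14(L), so W
L entries with 1 ≤ n ≤ 28 (n=0 is outside the asked range and is not counted): n = 1, 4, 9, 14, 20, 26; that makes 6.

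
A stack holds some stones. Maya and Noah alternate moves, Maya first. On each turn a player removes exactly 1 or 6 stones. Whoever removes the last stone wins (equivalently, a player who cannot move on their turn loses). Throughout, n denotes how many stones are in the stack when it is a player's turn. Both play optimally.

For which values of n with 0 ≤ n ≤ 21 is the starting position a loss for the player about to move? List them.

Use the standard recursion: the mover loses at a terminal position; elsewhere, the mover wins exactly when some move hands the opponent an L position.
n=0: no move → L
n=1: reaches L-position 0 → W
n=2: only reaches 1(W), which is W → L
n=3: reaches L-position 2 → W
n=4: only reaches 3(W), which is W → L
n=5: reaches L-position 4 → W
n=6: reaches L-position 0 → W
n=7: only reaches 6(W), 1(W), all W → L
n=8: reaches L-position 7 → W
n=9: only reaches 8(W), 3(W), all W → L
n=10: reaches L-position 9 → W
n=11: only reaches 10(W), 5(W), all W → L
n=12: reaches L-position 11 → W
n=13: reaches L-position 7 → W
n=14: only reaches 13(W), 8(W), all W → L
n=15: reaches L-position 14 → W
n=16: only reaches 15(W), 10(W), all W → L
n=17: reaches L-position 16 → W
n=18: only reaches 17(W), 12(W), all W → L
n=19: reaches L-position 18 → W
n=20: reaches L-position 14 → W
n=21: only reaches 20(W), 15(W), all W → L
Reading off the rows marked L gives the requested list; there are 10 such values of n.

0, 2, 4, 7, 9, 11, 14, 16, 18, 21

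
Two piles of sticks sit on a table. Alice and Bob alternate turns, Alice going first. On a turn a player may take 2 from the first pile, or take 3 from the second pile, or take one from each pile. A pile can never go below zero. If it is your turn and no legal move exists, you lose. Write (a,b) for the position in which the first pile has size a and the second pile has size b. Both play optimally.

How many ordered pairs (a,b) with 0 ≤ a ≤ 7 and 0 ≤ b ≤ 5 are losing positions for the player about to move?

Label each position W (a win for the player to move) or L (a loss). A position with no legal move is L; any other position is W exactly when some move reaches an L, and L when every move reaches a W.
Every move lowers a or b (never raises either), so fill the grid row by row in increasing a, and left to right within a row: each cell's successors are then already labelled.
      b=0  b=1  b=2  b=3  b=4  b=5
a=0:    L    L    L    W    W    W
a=1:    L    W    W    W    L    L
a=2:    W    W    W    L    L    W
a=3:    W    L    L    L    W    W
a=4:    L    L    W    W    W    L
a=5:    L    W    W    W    L    L
a=6:    W    W    L    L    L    W
a=7:    W    L    L    W    W    W
Cells with no legal move (terminal, hence L): (0,0), (0,1), (0,2), (1,0).
The remaining L cells, each justified by listing all of its moves:
(1,4): only reaches (1,1)(W), (0,3)(W), all W → L
(1,5): only reaches (1,2)(W), (0,4)(W), all W → L
(2,3): only reaches (0,3)(W), (2,0)(W), (1,2)(W), all W → L
(2,4): only reaches (0,4)(W), (2,1)(W), (1,3)(W), all W → L
(3,1): only reaches (1,1)(W), (2,0)(W), all W → L
(3,2): only reaches (1,2)(W), (2,1)(W), all W → L
(3,3): only reaches (1,3)(W), (3,0)(W), (2,2)(W), all W → L
(4,0): only reaches (2,0)(W), which is W → L
(4,1): only reaches (2,1)(W), (3,0)(W), all W → L
(4,5): only reaches (2,5)(W), (4,2)(W), (3,4)(W), all W → L
(5,0): only reaches (3,0)(W), which is W → L
(5,4): only reaches (3,4)(W), (5,1)(W), (4,3)(W), all W → L
(5,5): only reaches (3,5)(W), (5,2)(W), (4,4)(W), all W → L
(6,2): only reaches (4,2)(W), (5,1)(W), all W → L
(6,3): only reaches (4,3)(W), (6,0)(W), (5,2)(W), all W → L
(6,4): only reaches (4,4)(W), (6,1)(W), (5,3)(W), all W → L
(7,1): only reaches (5,1)(W), (6,0)(W), all W → L
(7,2): only reaches (5,2)(W), (6,1)(W), all W → L
Every other cell has at least one move into one of the L cells above, so it is W.
L cells per row: a=0: 3, a=1: 3, a=2: 2, a=3: 3, a=4: 3, a=5: 3, a=6: 3, a=7: 2; total 22.

22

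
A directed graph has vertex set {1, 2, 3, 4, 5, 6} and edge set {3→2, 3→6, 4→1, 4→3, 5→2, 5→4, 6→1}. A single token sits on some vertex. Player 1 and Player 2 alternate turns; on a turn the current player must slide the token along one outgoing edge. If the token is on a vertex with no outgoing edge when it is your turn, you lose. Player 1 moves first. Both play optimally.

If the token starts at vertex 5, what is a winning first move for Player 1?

Compute win/loss labels from the base case upward. A position with no move is L. Any other position is W if it can reach an L in one move, else L.
Every edge goes from a vertex to one that appears earlier in the order 1, 2, 6, 3, 4, 5, so processing vertices in that order labels each vertex after all of its successors.
1: no outgoing edge → L
2: no outgoing edge → L
6: can move to 1, which is L ⇒ W
3: can move to 2, which is L ⇒ W
4: can move to 1, which is L ⇒ W
5: can move to 2, which is L ⇒ W
From 5, the L positions reachable in one move are: 2.

Move to 2.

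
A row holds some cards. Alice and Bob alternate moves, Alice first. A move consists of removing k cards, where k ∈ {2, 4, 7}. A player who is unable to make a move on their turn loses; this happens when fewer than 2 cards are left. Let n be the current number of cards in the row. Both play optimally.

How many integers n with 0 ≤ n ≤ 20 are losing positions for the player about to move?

7

Work bottom-up. With no move the player to move loses. Otherwise the position is W if at least one move leads to an L position for the opponent, and L if every move leads to a W.
n=0: no move → L
n=1: no move → L
n=2: reaches L-position 0 → W
n=3: reaches L-position 1 → W
n=4: reaches L-position 0 → W
n=5: reaches L-position 1 → W
n=6: only reaches 4(W), 2(W), all W → L
n=7: reaches L-position 0 → W
n=8: reaches L-position 6 → W
n=9: only reaches 7(W), 5(W), 2(W), all W → L
n=10: reaches L-position 6 → W
n=11: reaches L-position 9 → W
n=12: only reaches 10(W), 8(W), 5(W), all W → L
n=13: reaches L-position 9 → W
n=14: reaches L-position 12 → W
n=15: only reaches 13(W), 11(W), 8(W), all W → L
n=16: reaches L-position 12 → W
n=17: reaches L-position 15 → W
n=18: only reaches 16(W), 14(W), 11(W), all W → L
n=19: reaches L-position 15 → W
n=20: reaches L-position 18 → W
L entries with 0 ≤ n ≤ 20: n = 0, 1, 6, 9, 12, 15, 18; that makes 7.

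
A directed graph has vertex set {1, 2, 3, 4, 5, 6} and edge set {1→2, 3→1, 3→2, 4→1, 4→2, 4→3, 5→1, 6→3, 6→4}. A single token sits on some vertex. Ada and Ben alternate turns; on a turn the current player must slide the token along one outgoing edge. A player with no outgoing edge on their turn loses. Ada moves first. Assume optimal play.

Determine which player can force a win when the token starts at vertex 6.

Work bottom-up. With no move the player to move loses. Otherwise the position is W if at least one move leads to an L position for the opponent, and L if every move leads to a W.
Every edge goes from a vertex to one that appears earlier in the order 2, 1, 3, 4, 6, 5, so processing vertices in that order labels each vertex after all of its successors.
2: no outgoing edge → L
1: W (go to 2, an L position)
3: W (go to 2, an L position)
4: W (go to 2, an L position)
6: L (options 4(W), 3(W) are all W)
5: L (sole option 1(W) is W)
The starting position 6 is L: whatever Ada does, the opponent receives a W position.

Ben wins.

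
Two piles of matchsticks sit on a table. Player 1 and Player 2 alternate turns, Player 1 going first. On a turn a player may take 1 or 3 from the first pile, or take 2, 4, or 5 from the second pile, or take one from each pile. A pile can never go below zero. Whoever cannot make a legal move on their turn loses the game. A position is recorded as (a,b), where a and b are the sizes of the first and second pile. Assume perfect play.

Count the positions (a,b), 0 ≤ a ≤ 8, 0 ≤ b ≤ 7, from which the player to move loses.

23

Build the W/L table. Terminal = L. A non-terminal position is W if it has a move to some L; otherwise it is L.
Every move lowers a or b (never raises either), so fill the grid row by row in increasing a, and left to right within a row: each cell's successors are then already labelled.
      b=0  b=1  b=2  b=3  b=4  b=5  b=6  b=7
a=0:    L    L    W    W    W    W    W    L
a=1:    W    W    W    L    L    W    W    W
a=2:    L    L    W    W    W    W    W    L
a=3:    W    W    W    L    L    W    W    W
a=4:    L    L    W    W    W    W    W    L
a=5:    W    W    W    L    L    W    W    W
a=6:    L    L    W    W    W    W    W    L
a=7:    W    W    W    L    L    W    W    W
a=8:    L    L    W    W    W    W    W    L
Cells with no legal move (terminal, hence L): (0,0), (0,1).
The remaining L cells, each justified by listing all of its moves:
(0,7): moves to (0,5)(W), (0,3)(W), (0,2)(W); every one is W ⇒ L
(1,3): moves to (0,3)(W), (1,1)(W), (0,2)(W); every one is W ⇒ L
(1,4): moves to (0,4)(W), (1,2)(W), (1,0)(W), (0,3)(W); every one is W ⇒ L
(2,0): the only move is to (1,0)(W), a W ⇒ L
(2,1): moves to (1,1)(W), (1,0)(W); every one is W ⇒ L
(2,7): moves to (1,7)(W), (2,5)(W), (2,3)(W), (2,2)(W), (1,6)(W); every one is W ⇒ L
(3,3): moves to (2,3)(W), (0,3)(W), (3,1)(W), (2,2)(W); every one is W ⇒ L
(3,4): moves to (2,4)(W), (0,4)(W), (3,2)(W), (3,0)(W), (2,3)(W); every one is W ⇒ L
(4,0): moves to (3,0)(W), (1,0)(W); every one is W ⇒ L
(4,1): moves to (3,1)(W), (1,1)(W), (3,0)(W); every one is W ⇒ L
(4,7): moves to (3,7)(W), (1,7)(W), (4,5)(W), (4,3)(W), (4,2)(W), (3,6)(W); every one is W ⇒ L
(5,3): moves to (4,3)(W), (2,3)(W), (5,1)(W), (4,2)(W); every one is W ⇒ L
(5,4): moves to (4,4)(W), (2,4)(W), (5,2)(W), (5,0)(W), (4,3)(W); every one is W ⇒ L
(6,0): moves to (5,0)(W), (3,0)(W); every one is W ⇒ L
(6,1): moves to (5,1)(W), (3,1)(W), (5,0)(W); every one is W ⇒ L
(6,7): moves to (5,7)(W), (3,7)(W), (6,5)(W), (6,3)(W), (6,2)(W), (5,6)(W); every one is W ⇒ L
(7,3): moves to (6,3)(W), (4,3)(W), (7,1)(W), (6,2)(W); every one is W ⇒ L
(7,4): moves to (6,4)(W), (4,4)(W), (7,2)(W), (7,0)(W), (6,3)(W); every one is W ⇒ L
(8,0): moves to (7,0)(W), (5,0)(W); every one is W ⇒ L
(8,1): moves to (7,1)(W), (5,1)(W), (7,0)(W); every one is W ⇒ L
(8,7): moves to (7,7)(W), (5,7)(W), (8,5)(W), (8,3)(W), (8,2)(W), (7,6)(W); every one is W ⇒ L
Every other cell has at least one move into one of the L cells above, so it is W.
L cells per row: a=0: 3, a=1: 2, a=2: 3, a=3: 2, a=4: 3, a=5: 2, a=6: 3, a=7: 2, a=8: 3; total 23.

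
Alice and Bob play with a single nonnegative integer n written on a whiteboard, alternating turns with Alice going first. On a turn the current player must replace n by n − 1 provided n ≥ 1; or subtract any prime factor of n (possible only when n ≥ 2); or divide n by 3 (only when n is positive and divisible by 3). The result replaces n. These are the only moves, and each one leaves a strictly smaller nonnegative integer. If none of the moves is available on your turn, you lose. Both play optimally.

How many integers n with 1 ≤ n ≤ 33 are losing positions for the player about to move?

Label each position W (a win for the player to move) or L (a loss). A position with no legal move is L; any other position is W exactly when some move reaches an L, and L when every move reaches a W.
n=0: no move → L
n=1: →0(L), so W
n=2: →0(L), so W
n=3: →0(L), so W
n=4: →2(W), 3(W) — all W, so L
n=5: →0(L), so W
n=6: →4(L), so W
n=7: →0(L), so W
n=8: →6(W), 7(W) — all W, so L
n=9: →8(L), so W
n=10: →8(L), so W
n=11: →0(L), so W
n=12: →4(L), so W
n=13: →0(L), so W
n=14: →7(W), 12(W), 13(W) — all W, so L
n=15: →14(L), so W
n=16: →14(L), so W
n=17: →0(L), so W
n=18: →6(W), 15(W), 16(W), 17(W) — all W, so L
n=19: →0(L), so W
n=20: →18(L), so W
n=21: →14(L), so W
n=22: →11(W), 20(W), 21(W) — all W, so L
n=23: →0(L), so W
n=24: →8(L), so W
n=25: →20(W), 24(W) — all W, so L
n=26: →25(L), so W
n=27: →9(W), 24(W), 26(W) — all W, so L
n=28: →27(L), so W
n=29: →0(L), so W
n=30: →25(L), so W
n=31: →0(L), so W
n=32: →30(W), 31(W) — all W, so L
n=33: →22(L), so W
L entries with 1 ≤ n ≤ 33 (n=0 is outside the asked range and is not counted): n = 4, 8, 14, 18, 22, 25, 27, 32; that makes 8.

8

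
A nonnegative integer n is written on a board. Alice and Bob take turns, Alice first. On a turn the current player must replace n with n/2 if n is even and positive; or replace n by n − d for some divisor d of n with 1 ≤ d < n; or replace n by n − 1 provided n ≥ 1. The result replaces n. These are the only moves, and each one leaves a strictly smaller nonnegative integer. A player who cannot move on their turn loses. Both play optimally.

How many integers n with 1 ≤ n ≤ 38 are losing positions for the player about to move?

Classify positions by backward induction: terminal positions (no move available) are L. From any other position, the mover wins iff some move reaches an L.
n=0: no move → L
n=1: W (go to 0, an L position)
n=2: L (sole option 1(W) is W)
n=3: W (go to 2, an L position)
n=4: W (go to 2, an L position)
n=5: L (sole option 4(W) is W)
n=6: W (go to 5, an L position)
n=7: L (sole option 6(W) is W)
n=8: W (go to 7, an L position)
n=9: L (options 6(W), 8(W) are all W)
n=10: W (go to 5, an L position)
n=11: L (sole option 10(W) is W)
n=12: W (go to 9, an L position)
n=13: L (sole option 12(W) is W)
n=14: W (go to 7, an L position)
n=15: L (options 10(W), 12(W), 14(W) are all W)
n=16: W (go to 15, an L position)
n=17: L (sole option 16(W) is W)
n=18: W (go to 9, an L position)
n=19: L (sole option 18(W) is W)
n=20: W (go to 15, an L position)
n=21: L (options 14(W), 18(W), 20(W) are all W)
n=22: W (go to 11, an L position)
n=23: L (sole option 22(W) is W)
n=24: W (go to 21, an L position)
n=25: L (options 20(W), 24(W) are all W)
n=26: W (go to 13, an L position)
n=27: L (options 18(W), 24(W), 26(W) are all W)
n=28: W (go to 21, an L position)
n=29: L (sole option 28(W) is W)
n=30: W (go to 15, an L position)
n=31: L (sole option 30(W) is W)
n=32: W (go to 31, an L position)
n=33: L (options 22(W), 30(W), 32(W) are all W)
n=34: W (go to 17, an L position)
n=35: L (options 28(W), 30(W), 34(W) are all W)
n=36: W (go to 27, an L position)
n=37: L (sole option 36(W) is W)
n=38: W (go to 19, an L position)
L entries with 1 ≤ n ≤ 38 (n=0 is outside the asked range and is not counted): n = 2, 5, 7, 9, 11, 13, 15, 17, 19, 21, 23, 25, 27, 29, 31, 33, 35, 37; that makes 18.

18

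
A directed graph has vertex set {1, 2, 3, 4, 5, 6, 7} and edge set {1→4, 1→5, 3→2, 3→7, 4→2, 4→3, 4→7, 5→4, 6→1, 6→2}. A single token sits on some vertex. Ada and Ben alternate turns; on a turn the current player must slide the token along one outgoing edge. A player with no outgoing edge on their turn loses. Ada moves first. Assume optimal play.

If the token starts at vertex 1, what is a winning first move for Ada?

Work bottom-up. With no move the player to move loses. Otherwise the position is W if at least one move leads to an L position for the opponent, and L if every move leads to a W.
Every edge goes from a vertex to one that appears earlier in the order 7, 2, 3, 4, 5, 1, 6, so processing vertices in that order labels each vertex after all of its successors.
7: no outgoing edge → L
2: no outgoing edge → L
3: →2(L), so W
4: →2(L), so W
5: →4(W) only, which is W, so L
1: →5(L), so W
6: →2(L), so W
From 1, the L positions reachable in one move are: 5.

Move to 5.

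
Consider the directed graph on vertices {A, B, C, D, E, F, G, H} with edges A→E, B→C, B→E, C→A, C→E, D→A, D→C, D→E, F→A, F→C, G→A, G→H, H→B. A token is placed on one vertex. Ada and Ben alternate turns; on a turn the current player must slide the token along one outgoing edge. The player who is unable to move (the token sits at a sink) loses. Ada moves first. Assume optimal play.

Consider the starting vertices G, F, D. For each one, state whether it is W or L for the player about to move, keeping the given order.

Positions with no move are L. A position that does have a move is losing for the player to move precisely when every available move leads to a winning position for the opponent. Fill in the labels:
Every edge goes from a vertex to one that appears earlier in the order E, A, C, D, B, F, H, G, so processing vertices in that order labels each vertex after all of its successors.
E: no outgoing edge → L
A: →E(L), so W
C: →E(L), so W
D: →E(L), so W
B: →E(L), so W
F: →C(W), A(W) — all W, so L
H: →B(W) only, which is W, so L
G: →H(L), so W

G: W, F: L, D: W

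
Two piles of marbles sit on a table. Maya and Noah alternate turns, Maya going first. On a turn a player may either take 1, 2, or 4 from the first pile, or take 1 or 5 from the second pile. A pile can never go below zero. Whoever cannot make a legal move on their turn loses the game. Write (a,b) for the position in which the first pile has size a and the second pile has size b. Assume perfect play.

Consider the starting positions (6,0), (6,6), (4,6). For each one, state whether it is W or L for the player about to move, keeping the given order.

(6,0): L, (6,6): L, (4,6): W

Work bottom-up. With no move the player to move loses. Otherwise the position is W if at least one move leads to an L position for the opponent, and L if every move leads to a W.
No move ever increases a pile, so every position that can arise here has a ≤ 6 and b ≤ 6; it is enough to label the cells with 0 ≤ a ≤ 6 and 0 ≤ b ≤ 6.
Every move lowers a or b (never raises either), so fill the grid row by row in increasing a, and left to right within a row: each cell's successors are then already labelled.
      b=0  b=1  b=2  b=3  b=4  b=5  b=6
a=0:    L    W    L    W    L    W    L
a=1:    W    L    W    L    W    L    W
a=2:    W    W    W    W    W    W    W
a=3:    L    W    L    W    L    W    L
a=4:    W    L    W    L    W    L    W
a=5:    W    W    W    W    W    W    W
a=6:    L    W    L    W    L    W    L
Cells with no legal move (terminal, hence L): (0,0).
The remaining L cells, each justified by listing all of its moves:
(0,2): only reaches (0,1)(W), which is W → L
(0,4): only reaches (0,3)(W), which is W → L
(0,6): only reaches (0,5)(W), (0,1)(W), all W → L
(1,1): only reaches (0,1)(W), (1,0)(W), all W → L
(1,3): only reaches (0,3)(W), (1,2)(W), all W → L
(1,5): only reaches (0,5)(W), (1,4)(W), (1,0)(W), all W → L
(3,0): only reaches (2,0)(W), (1,0)(W), all W → L
(3,2): only reaches (2,2)(W), (1,2)(W), (3,1)(W), all W → L
(3,4): only reaches (2,4)(W), (1,4)(W), (3,3)(W), all W → L
(3,6): only reaches (2,6)(W), (1,6)(W), (3,5)(W), (3,1)(W), all W → L
(4,1): only reaches (3,1)(W), (2,1)(W), (0,1)(W), (4,0)(W), all W → L
(4,3): only reaches (3,3)(W), (2,3)(W), (0,3)(W), (4,2)(W), all W → L
(4,5): only reaches (3,5)(W), (2,5)(W), (0,5)(W), (4,4)(W), (4,0)(W), all W → L
(6,0): only reaches (5,0)(W), (4,0)(W), (2,0)(W), all W → L
(6,2): only reaches (5,2)(W), (4,2)(W), (2,2)(W), (6,1)(W), all W → L
(6,4): only reaches (5,4)(W), (4,4)(W), (2,4)(W), (6,3)(W), all W → L
(6,6): only reaches (5,6)(W), (4,6)(W), (2,6)(W), (6,5)(W), (6,1)(W), all W → L
Every other cell has at least one move into one of the L cells above, so it is W.
(6,0): one of the L cells justified above, so L
(6,6): one of the L cells justified above, so L
(4,6): the move to (3,6) reaches an L cell, so W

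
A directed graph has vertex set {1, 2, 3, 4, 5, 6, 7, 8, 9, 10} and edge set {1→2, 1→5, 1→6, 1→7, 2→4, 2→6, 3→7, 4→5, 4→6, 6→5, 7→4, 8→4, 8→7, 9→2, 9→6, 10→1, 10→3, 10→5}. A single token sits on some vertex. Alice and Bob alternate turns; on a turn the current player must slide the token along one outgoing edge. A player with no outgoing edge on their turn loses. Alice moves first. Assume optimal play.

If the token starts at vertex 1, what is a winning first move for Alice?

Classify positions by backward induction: terminal positions (no move available) are L. From any other position, the mover wins iff some move reaches an L.
Every edge goes from a vertex to one that appears earlier in the order 5, 6, 4, 7, 2, 9, 3, 8, 1, 10, so processing vertices in that order labels each vertex after all of its successors.
5: no outgoing edge → L
6: →5(L), so W
4: →5(L), so W
7: →4(W) only, which is W, so L
2: →4(W), 6(W) — all W, so L
9: →2(L), so W
3: →7(L), so W
8: →7(L), so W
1: →2(L), so W
10: →5(L), so W
From 1, the L positions reachable in one move are: 2, 7, 5. Any move reaching one of these is winning.

Move to 2.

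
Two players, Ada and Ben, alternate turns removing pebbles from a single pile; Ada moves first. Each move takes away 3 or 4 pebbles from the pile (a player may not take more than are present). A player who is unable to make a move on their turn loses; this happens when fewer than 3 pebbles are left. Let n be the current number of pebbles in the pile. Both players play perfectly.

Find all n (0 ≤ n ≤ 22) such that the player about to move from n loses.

Compute win/loss labels from the base case upward. A position with no move is L. Any other position is W if it can reach an L in one move, else L.
n=0: no move → L
n=1: no move → L
n=2: no move → L
n=3: reaches L-position 0 → W
n=4: reaches L-position 1 → W
n=5: reaches L-position 2 → W
n=6: reaches L-position 2 → W
n=7: only reaches 4(W), 3(W), all W → L
n=8: only reaches 5(W), 4(W), all W → L
n=9: only reaches 6(W), 5(W), all W → L
n=10: reaches L-position 7 → W
n=11: reaches L-position 8 → W
n=12: reaches L-position 9 → W
n=13: reaches L-position 9 → W
n=14: only reaches 11(W), 10(W), all W → L
n=15: only reaches 12(W), 11(W), all W → L
n=16: only reaches 13(W), 12(W), all W → L
n=17: reaches L-position 14 → W
n=18: reaches L-position 15 → W
n=19: reaches L-position 16 → W
n=20: reaches L-position 16 → W
n=21: only reaches 18(W), 17(W), all W → L
n=22: only reaches 19(W), 18(W), all W → L
Reading off the rows marked L gives the requested list; there are 11 such values of n.

0, 1, 2, 7, 8, 9, 14, 15, 16, 21, 22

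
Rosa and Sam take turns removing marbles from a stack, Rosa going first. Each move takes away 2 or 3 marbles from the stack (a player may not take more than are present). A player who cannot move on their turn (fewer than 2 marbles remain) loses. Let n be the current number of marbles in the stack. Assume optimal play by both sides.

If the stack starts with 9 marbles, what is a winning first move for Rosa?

Remove 3, leaving 6.

Positions with no move are L. A position that does have a move is losing for the player to move precisely when every available move leads to a winning position for the opponent. Fill in the labels:
n=0: no move → L
n=1: no move → L
n=2: reaches L-position 0 → W
n=3: reaches L-position 1 → W
n=4: reaches L-position 1 → W
n=5: only reaches 3(W), 2(W), all W → L
n=6: only reaches 4(W), 3(W), all W → L
n=7: reaches L-position 5 → W
n=8: reaches L-position 6 → W
n=9: reaches L-position 6 → W
From 9, the L positions reachable in one move are: 6.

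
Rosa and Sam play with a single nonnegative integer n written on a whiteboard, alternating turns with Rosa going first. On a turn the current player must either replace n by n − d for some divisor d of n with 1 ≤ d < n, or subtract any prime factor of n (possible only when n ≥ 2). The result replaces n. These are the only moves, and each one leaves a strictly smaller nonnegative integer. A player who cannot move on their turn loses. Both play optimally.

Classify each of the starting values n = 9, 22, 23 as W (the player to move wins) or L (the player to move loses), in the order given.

9: L, 22: W, 23: W

Classify positions by backward induction: terminal positions (no move available) are L. From any other position, the mover wins iff some move reaches an L.
n=0: no move → L
n=1: no move → L
n=2: reaches L-position 0 → W
n=3: reaches L-position 0 → W
n=4: only reaches 2(W), 3(W), all W → L
n=5: reaches L-position 0 → W
n=6: reaches L-position 4 → W
n=7: reaches L-position 0 → W
n=8: reaches L-position 4 → W
n=9: only reaches 6(W), 8(W), all W → L
n=10: reaches L-position 9 → W
n=11: reaches L-position 0 → W
n=12: reaches L-position 9 → W
n=13: reaches L-position 0 → W
n=14: only reaches 7(W), 12(W), 13(W), all W → L
n=15: reaches L-position 14 → W
n=16: reaches L-position 14 → W
n=17: reaches L-position 0 → W
n=18: reaches L-position 9 → W
n=19: reaches L-position 0 → W
n=20: only reaches 10(W), 15(W), 16(W), 18(W), 19(W), all W → L
n=21: reaches L-position 14 → W
n=22: reaches L-position 20 → W
n=23: reaches L-position 0 → W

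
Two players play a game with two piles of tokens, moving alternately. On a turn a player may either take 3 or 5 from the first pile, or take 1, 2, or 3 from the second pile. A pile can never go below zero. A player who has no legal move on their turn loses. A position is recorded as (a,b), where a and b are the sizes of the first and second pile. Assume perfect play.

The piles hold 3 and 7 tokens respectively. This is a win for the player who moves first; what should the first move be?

Classify positions by backward induction: terminal positions (no move available) are L. From any other position, the mover wins iff some move reaches an L.
No move ever increases a pile, so every position that can arise here has a ≤ 3 and b ≤ 7; it is enough to label the cells with 0 ≤ a ≤ 3 and 0 ≤ b ≤ 7.
Every move lowers a or b (never raises either), so fill the grid row by row in increasing a, and left to right within a row: each cell's successors are then already labelled.
      b=0  b=1  b=2  b=3  b=4  b=5  b=6  b=7
a=0:    L    W    W    W    L    W    W    W
a=1:    L    W    W    W    L    W    W    W
a=2:    L    W    W    W    L    W    W    W
a=3:    W    L    W    W    W    L    W    W
Cells with no legal move (terminal, hence L): (0,0), (1,0), (2,0).
The remaining L cells, each justified by listing all of its moves:
(0,4): L (options (0,3)(W), (0,2)(W), (0,1)(W) are all W)
(1,4): L (options (1,3)(W), (1,2)(W), (1,1)(W) are all W)
(2,4): L (options (2,3)(W), (2,2)(W), (2,1)(W) are all W)
(3,1): L (options (0,1)(W), (3,0)(W) are all W)
(3,5): L (options (0,5)(W), (3,4)(W), (3,3)(W), (3,2)(W) are all W)
Every other cell has at least one move into one of the L cells above, so it is W.
From (3,7), the L positions reachable in one move are: (3,5).

Move to (3,5).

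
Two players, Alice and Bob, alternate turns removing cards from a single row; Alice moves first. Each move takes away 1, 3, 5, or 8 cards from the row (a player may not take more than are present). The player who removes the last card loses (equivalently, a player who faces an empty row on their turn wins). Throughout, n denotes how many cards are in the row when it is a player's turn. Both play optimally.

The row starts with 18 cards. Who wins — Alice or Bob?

Positions with no move are W. A position that does have a move is losing for the player to move precisely when every available move leads to a winning position for the opponent. Fill in the labels:
n=0: no move; the opponent has just taken the last card and therefore loses → W
n=1: only reaches 0(W), which is W → L
n=2: reaches L-position 1 → W
n=3: only reaches 2(W), 0(W), all W → L
n=4: reaches L-position 3 → W
n=5: only reaches 4(W), 2(W), 0(W), all W → L
n=6: reaches L-position 5 → W
n=7: only reaches 6(W), 4(W), 2(W), all W → L
n=8: reaches L-position 7 → W
n=9: reaches L-position 1 → W
n=10: reaches L-position 7 → W
n=11: reaches L-position 3 → W
n=12: reaches L-position 7 → W
n=13: reaches L-position 5 → W
n=14: only reaches 13(W), 11(W), 9(W), 6(W), all W → L
n=15: reaches L-position 14 → W
n=16: only reaches 15(W), 13(W), 11(W), 8(W), all W → L
n=17: reaches L-position 16 → W
n=18: only reaches 17(W), 15(W), 13(W), 10(W), all W → L
The starting position 18 is L: whatever Alice does, the opponent receives a W position.

Bob wins.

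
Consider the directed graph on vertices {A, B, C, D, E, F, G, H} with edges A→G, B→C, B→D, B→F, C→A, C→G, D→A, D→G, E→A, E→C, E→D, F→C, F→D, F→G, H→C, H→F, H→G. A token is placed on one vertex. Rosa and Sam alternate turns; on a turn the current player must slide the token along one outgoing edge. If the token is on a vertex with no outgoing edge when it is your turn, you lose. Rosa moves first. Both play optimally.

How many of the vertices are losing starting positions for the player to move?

3

Use the standard recursion: the mover loses at a terminal position; elsewhere, the mover wins exactly when some move hands the opponent an L position.
Every edge goes from a vertex to one that appears earlier in the order G, A, C, D, F, B, E, H, so processing vertices in that order labels each vertex after all of its successors.
G: no outgoing edge → L
A: W (go to G, an L position)
C: W (go to G, an L position)
D: W (go to G, an L position)
F: W (go to G, an L position)
B: L (options F(W), D(W), C(W) are all W)
E: L (options D(W), C(W), A(W) are all W)
H: W (go to G, an L position)
The L vertices are B, E, G; that is 3 in all.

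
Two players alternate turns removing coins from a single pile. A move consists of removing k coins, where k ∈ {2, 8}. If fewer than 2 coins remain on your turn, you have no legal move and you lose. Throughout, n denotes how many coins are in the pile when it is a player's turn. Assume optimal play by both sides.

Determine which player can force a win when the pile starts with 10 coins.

The second player wins.

Positions with no move are L. A position that does have a move is losing for the player to move precisely when every available move leads to a winning position for the opponent. Fill in the labels:
n=0: no move → L
n=1: no move → L
n=2: reaches L-position 0 → W
n=3: reaches L-position 1 → W
n=4: only reaches 2(W), which is W → L
n=5: only reaches 3(W), which is W → L
n=6: reaches L-position 4 → W
n=7: reaches L-position 5 → W
n=8: reaches L-position 0 → W
n=9: reaches L-position 1 → W
n=10: only reaches 8(W), 2(W), all W → L
Every move from 10 reaches a W position, so the mover loses.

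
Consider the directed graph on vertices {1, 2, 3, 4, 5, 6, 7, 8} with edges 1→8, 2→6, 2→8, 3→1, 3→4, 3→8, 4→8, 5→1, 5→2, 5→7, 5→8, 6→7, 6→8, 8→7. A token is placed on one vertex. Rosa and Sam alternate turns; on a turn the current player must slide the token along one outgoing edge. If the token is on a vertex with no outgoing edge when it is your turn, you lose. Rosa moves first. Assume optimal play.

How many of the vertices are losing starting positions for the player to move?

Classify positions by backward induction: terminal positions (no move available) are L. From any other position, the mover wins iff some move reaches an L.
Every edge goes from a vertex to one that appears earlier in the order 7, 8, 6, 4, 2, 1, 3, 5, so processing vertices in that order labels each vertex after all of its successors.
7: no outgoing edge → L
8: can move to 7, which is L ⇒ W
6: can move to 7, which is L ⇒ W
4: the only move is to 8(W), a W ⇒ L
2: moves to 6(W), 8(W); every one is W ⇒ L
1: the only move is to 8(W), a W ⇒ L
3: can move to 1, which is L ⇒ W
5: can move to 1, which is L ⇒ W
The L vertices are 1, 2, 4, 7; that is 4 in all.

4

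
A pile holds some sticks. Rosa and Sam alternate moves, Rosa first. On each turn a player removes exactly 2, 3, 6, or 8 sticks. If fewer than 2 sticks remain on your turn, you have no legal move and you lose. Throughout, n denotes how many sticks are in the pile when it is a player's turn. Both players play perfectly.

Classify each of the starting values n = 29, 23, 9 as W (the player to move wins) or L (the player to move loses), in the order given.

Classify positions by backward induction: terminal positions (no move available) are L. From any other position, the mover wins iff some move reaches an L.
n=0: no move → L
n=1: no move → L
n=2: →0(L), so W
n=3: →1(L), so W
n=4: →1(L), so W
n=5: →3(W), 2(W) — all W, so L
n=6: →0(L), so W
n=7: →5(L), so W
n=8: →5(L), so W
n=9: →1(L), so W
n=10: →8(W), 7(W), 4(W), 2(W) — all W, so L
n=11: →5(L), so W
n=12: →10(L), so W
n=13: →10(L), so W
n=14: →12(W), 11(W), 8(W), 6(W) — all W, so L
n=15: →13(W), 12(W), 9(W), 7(W) — all W, so L
n=16: →14(L), so W
n=17: →15(L), so W
n=18: →15(L), so W
n=19: →17(W), 16(W), 13(W), 11(W) — all W, so L
n=20: →14(L), so W
n=21: →19(L), so W
n=22: →19(L), so W
n=23: →15(L), so W
n=24: →22(W), 21(W), 18(W), 16(W) — all W, so L
n=25: →19(L), so W
n=26: →24(L), so W
n=27: →24(L), so W
n=28: →26(W), 25(W), 22(W), 20(W) — all W, so L
n=29: →27(W), 26(W), 23(W), 21(W) — all W, so L

29: L, 23: W, 9: W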